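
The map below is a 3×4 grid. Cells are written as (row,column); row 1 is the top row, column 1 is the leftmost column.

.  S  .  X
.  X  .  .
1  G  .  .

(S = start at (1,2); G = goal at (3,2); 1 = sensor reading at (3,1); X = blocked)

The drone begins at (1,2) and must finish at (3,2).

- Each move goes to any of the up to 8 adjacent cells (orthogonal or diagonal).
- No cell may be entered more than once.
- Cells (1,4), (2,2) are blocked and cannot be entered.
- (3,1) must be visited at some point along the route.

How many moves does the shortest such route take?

3

Any route passes through (3,1) somewhere between (1,2) and (3,2). Summing Chebyshev distances along the two legs ((1,2) → (3,1) → (3,2)) gives a lower bound of 2 + 1 = 3 moves.
A route of 3 moves achieves this: (1,2) → (2,1) → (3,1) → (3,2).
Since 3 matches the lower bound, it is optimal.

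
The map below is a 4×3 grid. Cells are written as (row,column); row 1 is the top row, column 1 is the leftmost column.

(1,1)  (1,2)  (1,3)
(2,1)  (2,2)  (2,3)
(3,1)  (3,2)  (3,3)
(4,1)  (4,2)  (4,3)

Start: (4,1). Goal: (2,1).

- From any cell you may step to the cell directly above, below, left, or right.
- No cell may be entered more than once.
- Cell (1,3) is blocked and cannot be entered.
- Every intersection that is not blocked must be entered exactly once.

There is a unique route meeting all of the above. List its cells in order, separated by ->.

Need to visit all 11 open cells exactly once, starting at (4,1) and ending at (2,1).
Cell (1,2) has only two open neighbours ((2,2) and (1,1)), so the path must pass straight through it: one of those is the cell it's entered from and the other is where it exits.
Route from (4,1): up to (3,1), right to (3,2), down to (4,2), right to (4,3), 2× up (reaching (2,3)), left to (2,2), up to (1,2), left to (1,1), down to (2,1) — 10 moves in all.
Check: all 11 open cells covered.

(4,1) -> (3,1) -> (3,2) -> (4,2) -> (4,3) -> (3,3) -> (2,3) -> (2,2) -> (1,2) -> (1,1) -> (2,1)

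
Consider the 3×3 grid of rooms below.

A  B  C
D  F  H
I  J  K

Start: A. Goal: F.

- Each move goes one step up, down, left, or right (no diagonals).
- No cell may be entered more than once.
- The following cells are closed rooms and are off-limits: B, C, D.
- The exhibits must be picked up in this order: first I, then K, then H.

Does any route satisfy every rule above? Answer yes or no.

The blocked cells wall I off from A completely — no sequence of moves reaches it at all, so no route can satisfy the rules.

no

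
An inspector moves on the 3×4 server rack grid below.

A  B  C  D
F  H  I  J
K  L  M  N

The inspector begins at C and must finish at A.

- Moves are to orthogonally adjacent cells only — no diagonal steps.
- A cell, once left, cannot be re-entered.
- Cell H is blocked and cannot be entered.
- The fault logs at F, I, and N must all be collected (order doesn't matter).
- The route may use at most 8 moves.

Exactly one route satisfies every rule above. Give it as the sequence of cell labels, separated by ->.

The budget equals the shortest possible length, so every move has to be on a shortest route through the required cells.
Route from C: down to I, right to J, down to N, 3× left (reaching K), 2× up (reaching A) — 8 moves in all.
Check: all required cells visited; 8 ≤ 8 moves.

C -> I -> J -> N -> M -> L -> K -> F -> A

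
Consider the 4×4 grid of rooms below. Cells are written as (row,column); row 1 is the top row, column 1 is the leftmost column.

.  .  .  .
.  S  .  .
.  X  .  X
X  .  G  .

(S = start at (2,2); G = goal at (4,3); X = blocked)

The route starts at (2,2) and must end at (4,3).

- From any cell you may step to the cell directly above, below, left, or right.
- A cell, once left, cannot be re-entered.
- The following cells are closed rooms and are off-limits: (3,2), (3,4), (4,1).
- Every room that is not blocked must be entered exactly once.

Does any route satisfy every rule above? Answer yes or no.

no

Cell (3,1) has only one open neighbour but is neither the start nor the goal, so a Hamiltonian route would have to both enter and leave it through the same neighbour — impossible without revisiting.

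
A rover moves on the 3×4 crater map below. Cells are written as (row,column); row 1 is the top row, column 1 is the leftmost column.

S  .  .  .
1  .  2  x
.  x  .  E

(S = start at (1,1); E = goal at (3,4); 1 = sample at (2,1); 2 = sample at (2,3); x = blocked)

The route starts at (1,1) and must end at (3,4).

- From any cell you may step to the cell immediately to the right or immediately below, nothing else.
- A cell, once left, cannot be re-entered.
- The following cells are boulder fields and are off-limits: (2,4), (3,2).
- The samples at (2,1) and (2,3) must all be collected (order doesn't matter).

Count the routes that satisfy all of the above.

1

A right/down-only route from (1,1) to (3,4) makes exactly 2 down-moves and 3 right-moves in some order.
With no other constraints that would be C(5,2) = 10 routes.
A monotone route can only reach the required cells in the order (2,1), (2,3), so split there and multiply the segment counts (each segment already excludes blocked cells): (1,1)→(2,1): 1; (2,1)→(2,3): 1; (2,3)→(3,4): 1; product = 1.
That gives 1 route.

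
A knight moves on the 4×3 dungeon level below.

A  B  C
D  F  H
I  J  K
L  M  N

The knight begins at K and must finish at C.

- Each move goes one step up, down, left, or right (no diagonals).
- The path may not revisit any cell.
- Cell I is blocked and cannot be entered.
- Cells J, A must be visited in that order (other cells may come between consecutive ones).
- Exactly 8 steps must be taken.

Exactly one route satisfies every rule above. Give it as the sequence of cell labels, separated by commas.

The waypoints must appear in the order J, A, with no cell reused.
Route from K: down 1 to N, left 1 to M, up 2 to F, left 1 to D, up 1 to A, right 2 to C — 8 moves in all.
Check: order respected (J at step 3, A at step 6); 8 moves as required.

K, N, M, J, F, D, A, B, C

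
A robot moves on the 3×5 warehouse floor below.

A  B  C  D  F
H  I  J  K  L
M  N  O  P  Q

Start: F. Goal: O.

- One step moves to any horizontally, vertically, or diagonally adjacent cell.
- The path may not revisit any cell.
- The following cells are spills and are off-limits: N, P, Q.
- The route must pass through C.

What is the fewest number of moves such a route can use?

4

Any route passes through C somewhere between F and O. Summing Chebyshev distances along the two legs (F → C → O) gives a lower bound of 2 + 2 = 4 moves.
A route of 4 moves achieves this: F → D → C → I → O.
Since 4 matches the lower bound, it is optimal.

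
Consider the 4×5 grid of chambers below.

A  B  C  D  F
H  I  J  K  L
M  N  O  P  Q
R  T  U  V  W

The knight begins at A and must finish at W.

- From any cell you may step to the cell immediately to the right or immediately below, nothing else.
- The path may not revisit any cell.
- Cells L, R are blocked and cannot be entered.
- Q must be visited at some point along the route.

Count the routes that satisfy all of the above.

10

A right/down-only route from A to W makes exactly 3 down-moves and 4 right-moves in some order.
With no other constraints that would be C(7,3) = 35 routes.
Split at Q and multiply the segment counts (each segment already excludes blocked cells): A→Q: 10; Q→W: 1; product = 10.
That gives 10 routes.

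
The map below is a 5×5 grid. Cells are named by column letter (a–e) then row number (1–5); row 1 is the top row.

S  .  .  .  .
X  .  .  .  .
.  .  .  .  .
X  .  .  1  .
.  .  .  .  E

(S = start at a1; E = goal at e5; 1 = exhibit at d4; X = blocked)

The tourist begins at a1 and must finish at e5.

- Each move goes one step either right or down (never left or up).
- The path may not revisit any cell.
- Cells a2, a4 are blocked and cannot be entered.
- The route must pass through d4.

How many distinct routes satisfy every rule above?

20

A right/down-only route from a1 to e5 makes exactly 4 down-moves and 4 right-moves in some order.
With no other constraints that would be C(8,4) = 70 routes.
Split at d4 and multiply the segment counts (each segment already excludes blocked cells): a1→d4: 10; d4→e5: 2; product = 20.
That gives 20 routes.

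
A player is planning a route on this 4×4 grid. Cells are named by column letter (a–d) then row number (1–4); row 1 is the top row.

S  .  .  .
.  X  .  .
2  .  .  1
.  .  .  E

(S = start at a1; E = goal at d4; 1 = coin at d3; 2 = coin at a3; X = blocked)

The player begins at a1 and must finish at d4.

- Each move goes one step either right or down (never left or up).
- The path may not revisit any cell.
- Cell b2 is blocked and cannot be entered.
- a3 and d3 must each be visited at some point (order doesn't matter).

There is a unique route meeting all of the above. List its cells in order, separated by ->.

a1 -> a2 -> a3 -> b3 -> c3 -> d3 -> d4

Moves only go right or down, so the column and row indices never decrease.
Route from a1: 2× down (reaching a3), 3× right (reaching d3), down to d4 — 6 moves in all.
Check: all required cells visited.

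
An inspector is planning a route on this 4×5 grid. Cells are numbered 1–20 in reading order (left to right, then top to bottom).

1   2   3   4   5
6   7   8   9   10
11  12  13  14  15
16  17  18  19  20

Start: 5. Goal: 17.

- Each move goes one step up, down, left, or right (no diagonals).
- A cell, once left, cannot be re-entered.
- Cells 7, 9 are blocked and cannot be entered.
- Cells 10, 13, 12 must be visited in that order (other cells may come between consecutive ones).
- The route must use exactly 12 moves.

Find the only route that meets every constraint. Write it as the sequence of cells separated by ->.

5 -> 10 -> 15 -> 14 -> 13 -> 8 -> 3 -> 2 -> 1 -> 6 -> 11 -> 12 -> 17

The waypoints must appear in the order 10, 13, 12, with no cell reused.
Route from 5: 2× down (reaching 15), 2× left (reaching 13), 2× up (reaching 3), 2× left (reaching 1), 2× down (reaching 11), right to 12, down to 17 — 12 moves in all.
Check: order respected (10 at step 1, 13 at step 4, 12 at step 11); 12 moves as required.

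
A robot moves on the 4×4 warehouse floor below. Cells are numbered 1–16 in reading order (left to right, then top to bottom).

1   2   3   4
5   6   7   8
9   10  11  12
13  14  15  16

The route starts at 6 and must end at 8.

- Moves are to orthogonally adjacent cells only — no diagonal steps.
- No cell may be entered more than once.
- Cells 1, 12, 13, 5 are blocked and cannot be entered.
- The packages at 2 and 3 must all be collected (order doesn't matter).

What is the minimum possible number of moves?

4

Any route passes through 2 and 3 in some order between 6 and 8. Summing Manhattan distances along each leg and taking the cheapest ordering (6 → 2 → 3 → 8) gives a lower bound of 1 + 1 + 2 = 4 moves.
A route of 4 moves achieves this: 6 → 2 → 3 → 7 → 8.
Since 4 matches the lower bound, it is optimal.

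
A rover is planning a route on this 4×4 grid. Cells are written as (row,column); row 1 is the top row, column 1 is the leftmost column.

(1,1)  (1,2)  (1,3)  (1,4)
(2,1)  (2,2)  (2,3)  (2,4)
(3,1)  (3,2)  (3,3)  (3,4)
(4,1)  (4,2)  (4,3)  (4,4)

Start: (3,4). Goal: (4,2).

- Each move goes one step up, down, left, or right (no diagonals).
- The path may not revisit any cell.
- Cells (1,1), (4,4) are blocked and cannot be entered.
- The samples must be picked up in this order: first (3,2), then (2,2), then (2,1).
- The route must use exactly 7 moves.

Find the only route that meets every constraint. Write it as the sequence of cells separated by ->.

(3,4) -> (3,3) -> (3,2) -> (2,2) -> (2,1) -> (3,1) -> (4,1) -> (4,2)

The waypoints must appear in the order (3,2), (2,2), (2,1), with no cell reused.
Route from (3,4): 2× left (reaching (3,2)), up to (2,2), left to (2,1), 2× down (reaching (4,1)), right to (4,2) — 7 moves in all.
Check: order respected ((3,2) at step 2, (2,2) at step 3, (2,1) at step 4); 7 moves as required.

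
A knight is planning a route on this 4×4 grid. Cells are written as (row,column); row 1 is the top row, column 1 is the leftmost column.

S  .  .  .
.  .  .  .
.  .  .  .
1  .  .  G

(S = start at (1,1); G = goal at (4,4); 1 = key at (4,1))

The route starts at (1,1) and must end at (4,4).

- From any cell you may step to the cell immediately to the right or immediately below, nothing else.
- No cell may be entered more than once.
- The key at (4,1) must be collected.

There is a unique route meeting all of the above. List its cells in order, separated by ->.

(1,1) -> (2,1) -> (3,1) -> (4,1) -> (4,2) -> (4,3) -> (4,4)

Moves only go right or down, so the column and row indices never decrease.
Route from (1,1): down 3 to (4,1), right 3 to (4,4) — 6 moves in all.
Check: all required cells visited.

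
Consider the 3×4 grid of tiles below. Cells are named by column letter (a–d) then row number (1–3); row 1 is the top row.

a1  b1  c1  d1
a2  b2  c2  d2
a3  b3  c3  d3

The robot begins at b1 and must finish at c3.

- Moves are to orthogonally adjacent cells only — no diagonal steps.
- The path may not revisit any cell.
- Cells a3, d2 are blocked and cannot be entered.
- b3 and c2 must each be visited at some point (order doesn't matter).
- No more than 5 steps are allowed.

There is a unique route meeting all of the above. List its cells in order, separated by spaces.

Any route must reach b3 and c2 and still end at c3 within 5 moves, so the order of the required stops is forced.
Route from b1: right 1 to c1, down 1 to c2, left 1 to b2, down 1 to b3, right 1 to c3 — 5 moves in all.
Check: all required cells visited; 5 ≤ 5 moves.

b1 c1 c2 b2 b3 c3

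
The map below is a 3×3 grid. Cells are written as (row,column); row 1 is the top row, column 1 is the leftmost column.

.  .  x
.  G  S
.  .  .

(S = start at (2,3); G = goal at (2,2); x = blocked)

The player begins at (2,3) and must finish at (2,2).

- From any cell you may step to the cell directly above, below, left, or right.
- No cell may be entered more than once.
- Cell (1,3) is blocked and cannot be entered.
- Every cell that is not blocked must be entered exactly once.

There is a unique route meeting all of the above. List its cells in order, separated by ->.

Need to visit all 8 open cells exactly once, starting at (2,3) and ending at (2,2).
Route from (2,3): down 1 to (3,3), left 2 to (3,1), up 2 to (1,1), right 1 to (1,2), down 1 to (2,2) — 7 moves in all.
Check: all 8 open cells covered.

(2,3) -> (3,3) -> (3,2) -> (3,1) -> (2,1) -> (1,1) -> (1,2) -> (2,2)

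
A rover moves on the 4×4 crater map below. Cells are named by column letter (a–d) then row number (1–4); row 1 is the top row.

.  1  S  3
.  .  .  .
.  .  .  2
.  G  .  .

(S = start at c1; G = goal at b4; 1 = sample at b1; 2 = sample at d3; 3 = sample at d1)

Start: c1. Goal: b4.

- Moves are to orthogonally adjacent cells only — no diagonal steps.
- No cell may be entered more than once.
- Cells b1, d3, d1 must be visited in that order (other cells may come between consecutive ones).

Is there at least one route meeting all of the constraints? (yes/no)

Ignoring the required order, 7 revisit-free routes from c1 to b4 pass through all of b1, d3, and d1; the waypoint orders that occur are d1 → d3 → b1 (6); d1 → b1 → d3 (1) — never b1 → d3 → d1.

no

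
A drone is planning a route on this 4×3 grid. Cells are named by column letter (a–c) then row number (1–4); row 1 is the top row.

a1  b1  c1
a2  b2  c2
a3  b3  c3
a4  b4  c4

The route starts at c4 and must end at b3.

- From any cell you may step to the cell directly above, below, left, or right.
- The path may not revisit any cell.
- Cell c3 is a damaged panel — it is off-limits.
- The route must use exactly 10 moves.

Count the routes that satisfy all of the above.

1

Need simple routes of exactly 10 moves from c4 to b3 (Manhattan distance 2, so 4 moves are spent on a detour and 4 undoing it).
Enumerating: c4 b4 a4 a3 a2 a1 b1 c1 c2 b2 b3.
That gives 1 route.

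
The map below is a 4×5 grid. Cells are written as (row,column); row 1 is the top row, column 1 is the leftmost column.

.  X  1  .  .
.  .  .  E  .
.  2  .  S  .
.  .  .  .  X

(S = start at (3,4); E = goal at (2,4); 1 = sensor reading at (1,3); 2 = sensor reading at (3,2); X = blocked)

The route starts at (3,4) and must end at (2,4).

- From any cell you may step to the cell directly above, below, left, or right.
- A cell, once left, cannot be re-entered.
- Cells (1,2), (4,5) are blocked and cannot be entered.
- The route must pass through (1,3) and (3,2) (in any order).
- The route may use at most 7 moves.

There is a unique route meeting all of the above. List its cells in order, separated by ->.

The 7-move cap with required stops at (1,3), (3,2) leaves no slack for detours.
Route from (3,4): left 2 to (3,2), up 1 to (2,2), right 1 to (2,3), up 1 to (1,3), right 1 to (1,4), down 1 to (2,4) — 7 moves in all.
Check: all required cells visited; 7 ≤ 7 moves.

(3,4) -> (3,3) -> (3,2) -> (2,2) -> (2,3) -> (1,3) -> (1,4) -> (2,4)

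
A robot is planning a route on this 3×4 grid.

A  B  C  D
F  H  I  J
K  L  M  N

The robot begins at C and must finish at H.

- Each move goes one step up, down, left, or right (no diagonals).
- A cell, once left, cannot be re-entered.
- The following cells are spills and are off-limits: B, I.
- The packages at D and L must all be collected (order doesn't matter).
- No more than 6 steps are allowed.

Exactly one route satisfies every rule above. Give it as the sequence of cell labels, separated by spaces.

C D J N M L H

The budget equals the shortest possible length, so every move has to be on a shortest route through the required cells.
Route from C: right 1 to D, down 2 to N, left 2 to L, up 1 to H — 6 moves in all.
Check: all required cells visited; 6 ≤ 6 moves.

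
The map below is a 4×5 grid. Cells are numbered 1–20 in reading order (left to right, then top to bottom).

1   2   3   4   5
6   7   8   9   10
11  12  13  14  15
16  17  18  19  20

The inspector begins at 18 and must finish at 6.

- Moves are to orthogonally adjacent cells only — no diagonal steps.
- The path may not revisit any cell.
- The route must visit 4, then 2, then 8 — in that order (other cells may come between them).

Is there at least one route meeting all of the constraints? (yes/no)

yes

One route that works: 18 → 19 → 14 → 9 → 4 → 3 → 2 → 7 → 8 → 13 → 12 → 11 → 6.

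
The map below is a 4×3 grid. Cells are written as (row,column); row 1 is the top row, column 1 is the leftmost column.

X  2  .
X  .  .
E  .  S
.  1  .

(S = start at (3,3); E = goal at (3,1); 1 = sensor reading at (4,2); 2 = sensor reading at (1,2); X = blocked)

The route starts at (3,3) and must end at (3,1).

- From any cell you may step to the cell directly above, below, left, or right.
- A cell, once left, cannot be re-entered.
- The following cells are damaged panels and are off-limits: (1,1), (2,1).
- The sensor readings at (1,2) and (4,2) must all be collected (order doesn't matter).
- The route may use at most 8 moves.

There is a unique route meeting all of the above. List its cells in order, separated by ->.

The 8-move cap with required stops at (1,2), (4,2) leaves no slack for detours.
Route from (3,3): 2× up (reaching (1,3)), left to (1,2), 3× down (reaching (4,2)), left to (4,1), up to (3,1) — 8 moves in all.
Check: all required cells visited; 8 ≤ 8 moves.

(3,3) -> (2,3) -> (1,3) -> (1,2) -> (2,2) -> (3,2) -> (4,2) -> (4,1) -> (3,1)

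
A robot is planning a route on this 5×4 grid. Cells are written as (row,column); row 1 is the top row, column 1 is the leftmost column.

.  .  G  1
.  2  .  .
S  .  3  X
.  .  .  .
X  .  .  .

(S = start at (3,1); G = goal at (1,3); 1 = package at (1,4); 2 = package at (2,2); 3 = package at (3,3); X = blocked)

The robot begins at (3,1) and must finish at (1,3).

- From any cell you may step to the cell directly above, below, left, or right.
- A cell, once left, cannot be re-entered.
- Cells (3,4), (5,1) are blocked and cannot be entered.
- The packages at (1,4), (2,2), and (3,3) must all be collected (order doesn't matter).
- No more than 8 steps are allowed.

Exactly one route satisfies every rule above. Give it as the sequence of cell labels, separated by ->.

The budget equals the shortest possible length, so every move has to be on a shortest route through the required cells.
Route from (3,1): up to (2,1), right to (2,2), down to (3,2), right to (3,3), up to (2,3), right to (2,4), up to (1,4), left to (1,3) — 8 moves in all.
Check: all required cells visited; 8 ≤ 8 moves.

(3,1) -> (2,1) -> (2,2) -> (3,2) -> (3,3) -> (2,3) -> (2,4) -> (1,4) -> (1,3)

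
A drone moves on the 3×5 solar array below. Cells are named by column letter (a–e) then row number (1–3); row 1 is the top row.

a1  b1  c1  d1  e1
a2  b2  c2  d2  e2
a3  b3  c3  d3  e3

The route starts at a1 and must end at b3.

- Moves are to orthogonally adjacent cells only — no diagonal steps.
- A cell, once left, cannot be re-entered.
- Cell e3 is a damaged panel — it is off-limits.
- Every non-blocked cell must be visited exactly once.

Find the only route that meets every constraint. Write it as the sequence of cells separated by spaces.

Need to visit all 14 open cells exactly once, starting at a1 and ending at b3.
Cell d3 has only two open neighbours (d2 and c3), so the path must pass straight through it: one of those is the cell it's entered from and the other is where it exits.
Route from a1: right 4 to e1, down 1 to e2, left 1 to d2, down 1 to d3, left 1 to c3, up 1 to c2, left 2 to a2, down 1 to a3, right 1 to b3 — 13 moves in all.
Check: all 14 open cells covered.

a1 b1 c1 d1 e1 e2 d2 d3 c3 c2 b2 a2 a3 b3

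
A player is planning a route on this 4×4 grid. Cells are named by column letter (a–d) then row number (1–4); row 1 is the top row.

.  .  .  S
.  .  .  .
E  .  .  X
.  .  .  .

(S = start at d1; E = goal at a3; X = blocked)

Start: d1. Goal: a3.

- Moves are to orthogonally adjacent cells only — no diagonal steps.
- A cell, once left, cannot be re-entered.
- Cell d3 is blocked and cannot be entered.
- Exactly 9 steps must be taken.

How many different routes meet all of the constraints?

Need simple routes of exactly 9 moves from d1 to a3 (Manhattan distance 5, so 2 moves are spent on a detour and 2 undoing it).
Branch systematically from the start, pruning whenever the remaining move budget drops below the Manhattan distance to a3 or differs from it in parity. Grouping the completions by first move — via d2: 5; via c1: 9 — and summing: 5 + 9 = 14.
That gives 14 routes.

14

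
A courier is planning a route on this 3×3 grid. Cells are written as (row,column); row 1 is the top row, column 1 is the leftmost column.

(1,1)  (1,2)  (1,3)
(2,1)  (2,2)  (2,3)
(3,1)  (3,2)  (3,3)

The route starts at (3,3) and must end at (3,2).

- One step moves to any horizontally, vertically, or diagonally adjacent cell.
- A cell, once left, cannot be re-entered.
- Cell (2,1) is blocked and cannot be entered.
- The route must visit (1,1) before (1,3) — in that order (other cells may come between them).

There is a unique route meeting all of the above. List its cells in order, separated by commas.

The waypoints must appear in the order (1,1), (1,3), with no cell reused.
Route from (3,3): up-left 2 to (1,1), right 2 to (1,3), down 1 to (2,3), down-left 1 to (3,2) — 6 moves in all.
Check: order respected ((1,1) at step 2, (1,3) at step 4).

(3,3), (2,2), (1,1), (1,2), (1,3), (2,3), (3,2)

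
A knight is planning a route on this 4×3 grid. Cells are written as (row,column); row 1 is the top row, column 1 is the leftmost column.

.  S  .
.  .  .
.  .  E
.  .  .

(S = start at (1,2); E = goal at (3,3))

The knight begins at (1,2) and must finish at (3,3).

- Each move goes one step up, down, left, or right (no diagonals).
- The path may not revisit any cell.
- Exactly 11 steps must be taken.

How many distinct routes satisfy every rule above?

Need simple routes of exactly 11 moves from (1,2) to (3,3) (Manhattan distance 3, so 4 moves are spent on a detour and 4 undoing it).
No route satisfies every constraint, so the count is 0.

0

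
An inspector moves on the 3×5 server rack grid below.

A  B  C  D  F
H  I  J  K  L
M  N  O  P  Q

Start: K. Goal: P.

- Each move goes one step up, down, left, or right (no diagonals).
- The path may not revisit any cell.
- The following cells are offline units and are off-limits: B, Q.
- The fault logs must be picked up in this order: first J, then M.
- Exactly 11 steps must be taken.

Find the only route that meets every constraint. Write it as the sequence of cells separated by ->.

The waypoints must appear in the order J, M, with no cell reused.
Route from K: right 1 to L, up 1 to F, left 2 to C, down 1 to J, left 2 to H, down 1 to M, right 3 to P — 11 moves in all.
Check: order respected (J at step 5, M at step 8); 11 moves as required.

K -> L -> F -> D -> C -> J -> I -> H -> M -> N -> O -> P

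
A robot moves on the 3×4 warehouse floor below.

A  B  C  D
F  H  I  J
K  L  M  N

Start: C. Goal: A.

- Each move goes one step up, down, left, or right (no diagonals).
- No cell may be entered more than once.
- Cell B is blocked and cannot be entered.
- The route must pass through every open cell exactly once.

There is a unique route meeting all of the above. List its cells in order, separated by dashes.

C - D - J - N - M - I - H - L - K - F - A

Need to visit all 11 open cells exactly once, starting at C and ending at A.
Route from C: right 1 to D, down 2 to N, left 1 to M, up 1 to I, left 1 to H, down 1 to L, left 1 to K, up 2 to A — 10 moves in all.
Check: all 11 open cells covered.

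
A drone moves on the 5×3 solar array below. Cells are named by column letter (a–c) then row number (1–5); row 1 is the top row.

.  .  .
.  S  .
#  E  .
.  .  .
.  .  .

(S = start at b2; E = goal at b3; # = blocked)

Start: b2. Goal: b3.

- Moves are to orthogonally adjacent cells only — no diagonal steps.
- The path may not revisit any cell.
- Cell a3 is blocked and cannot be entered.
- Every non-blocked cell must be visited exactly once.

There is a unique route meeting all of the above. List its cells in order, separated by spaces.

Need to visit all 14 open cells exactly once, starting at b2 and ending at b3.
Route from b2: left 1 to a2, up 1 to a1, right 2 to c1, down 4 to c5, left 2 to a5, up 1 to a4, right 1 to b4, up 1 to b3 — 13 moves in all.
Check: all 14 open cells covered.

b2 a2 a1 b1 c1 c2 c3 c4 c5 b5 a5 a4 b4 b3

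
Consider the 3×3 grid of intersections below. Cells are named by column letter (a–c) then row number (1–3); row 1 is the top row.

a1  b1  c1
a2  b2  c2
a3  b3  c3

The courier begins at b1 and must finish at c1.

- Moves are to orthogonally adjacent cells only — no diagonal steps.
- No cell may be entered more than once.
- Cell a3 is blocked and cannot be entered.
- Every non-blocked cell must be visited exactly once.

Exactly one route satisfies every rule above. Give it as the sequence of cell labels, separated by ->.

b1 -> a1 -> a2 -> b2 -> b3 -> c3 -> c2 -> c1

Need to visit all 8 open cells exactly once, starting at b1 and ending at c1.
Cell c3 has only two open neighbours (c2 and b3), so the path must pass straight through it: one of those is the cell it's entered from and the other is where it exits.
Route from b1: left to a1, down to a2, right to b2, down to b3, right to c3, 2× up (reaching c1) — 7 moves in all.
Check: all 8 open cells covered.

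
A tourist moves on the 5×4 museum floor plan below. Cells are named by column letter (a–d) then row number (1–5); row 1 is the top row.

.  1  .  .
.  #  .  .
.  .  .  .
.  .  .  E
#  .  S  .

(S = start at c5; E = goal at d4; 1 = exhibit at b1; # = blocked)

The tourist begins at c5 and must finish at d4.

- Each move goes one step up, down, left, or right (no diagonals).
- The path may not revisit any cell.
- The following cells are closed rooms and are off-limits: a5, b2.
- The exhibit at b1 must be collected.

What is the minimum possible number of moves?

12

Any route passes through b1 somewhere between c5 and d4. Summing Manhattan distances along the two legs (c5 → b1 → d4) gives a lower bound of 5 + 5 = 10 moves.
The shortest route satisfying every rule uses 12 moves: c5 → c4 → c3 → b3 → a3 → a2 → a1 → b1 → c1 → c2 → d2 → d3 → d4.
The no-revisit rule (legs can't share cells) pushes the minimum above the 10-move bound; an exhaustive check rules out every length from 10 to 11, leaving 12 as the minimum.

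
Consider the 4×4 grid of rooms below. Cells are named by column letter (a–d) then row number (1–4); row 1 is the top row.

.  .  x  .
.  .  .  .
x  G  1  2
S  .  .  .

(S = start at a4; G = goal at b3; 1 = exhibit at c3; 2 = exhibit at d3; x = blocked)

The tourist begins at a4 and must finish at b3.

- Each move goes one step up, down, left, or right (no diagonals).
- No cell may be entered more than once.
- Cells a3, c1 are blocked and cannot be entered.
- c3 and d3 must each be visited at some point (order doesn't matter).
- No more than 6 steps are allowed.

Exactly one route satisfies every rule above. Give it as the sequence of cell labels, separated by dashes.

The 6-move cap with required stops at c3, d3 leaves no slack for detours.
Route from a4: 3× right (reaching d4), up to d3, 2× left (reaching b3) — 6 moves in all.
Check: all required cells visited; 6 ≤ 6 moves.

a4 - b4 - c4 - d4 - d3 - c3 - b3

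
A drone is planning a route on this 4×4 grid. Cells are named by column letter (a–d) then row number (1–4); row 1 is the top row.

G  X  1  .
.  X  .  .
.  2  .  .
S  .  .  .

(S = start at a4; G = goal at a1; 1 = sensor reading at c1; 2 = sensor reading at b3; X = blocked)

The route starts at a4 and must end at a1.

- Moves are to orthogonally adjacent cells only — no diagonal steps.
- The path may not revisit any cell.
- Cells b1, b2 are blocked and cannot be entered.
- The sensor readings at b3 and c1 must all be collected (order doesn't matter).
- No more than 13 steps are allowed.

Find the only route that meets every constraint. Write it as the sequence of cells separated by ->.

The budget equals the shortest possible length, so every move has to be on a shortest route through the required cells.
Route from a4: 3× right (reaching d4), 3× up (reaching d1), left to c1, 2× down (reaching c3), 2× left (reaching a3), 2× up (reaching a1) — 13 moves in all.
Check: all required cells visited; 13 ≤ 13 moves.

a4 -> b4 -> c4 -> d4 -> d3 -> d2 -> d1 -> c1 -> c2 -> c3 -> b3 -> a3 -> a2 -> a1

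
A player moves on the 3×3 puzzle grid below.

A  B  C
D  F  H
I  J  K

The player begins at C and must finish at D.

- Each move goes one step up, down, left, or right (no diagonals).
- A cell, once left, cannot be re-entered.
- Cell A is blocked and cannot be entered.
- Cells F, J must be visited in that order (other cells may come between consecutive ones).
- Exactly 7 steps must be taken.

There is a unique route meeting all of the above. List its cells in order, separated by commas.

C, B, F, H, K, J, I, D

The waypoints must appear in the order F, J, with no cell reused.
Route from C: left to B, down to F, right to H, down to K, 2× left (reaching I), up to D — 7 moves in all.
Check: order respected (F at step 2, J at step 5); 7 moves as required.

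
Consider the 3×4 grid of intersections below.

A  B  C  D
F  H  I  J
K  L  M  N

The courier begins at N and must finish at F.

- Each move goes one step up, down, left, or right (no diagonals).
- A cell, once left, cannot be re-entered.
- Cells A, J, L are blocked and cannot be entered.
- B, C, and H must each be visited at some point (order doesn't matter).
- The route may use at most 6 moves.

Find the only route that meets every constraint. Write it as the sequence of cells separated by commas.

N, M, I, C, B, H, F

The budget equals the shortest possible length, so every move has to be on a shortest route through the required cells.
Route from N: left 1 to M, up 2 to C, left 1 to B, down 1 to H, left 1 to F — 6 moves in all.
Check: all required cells visited; 6 ≤ 6 moves.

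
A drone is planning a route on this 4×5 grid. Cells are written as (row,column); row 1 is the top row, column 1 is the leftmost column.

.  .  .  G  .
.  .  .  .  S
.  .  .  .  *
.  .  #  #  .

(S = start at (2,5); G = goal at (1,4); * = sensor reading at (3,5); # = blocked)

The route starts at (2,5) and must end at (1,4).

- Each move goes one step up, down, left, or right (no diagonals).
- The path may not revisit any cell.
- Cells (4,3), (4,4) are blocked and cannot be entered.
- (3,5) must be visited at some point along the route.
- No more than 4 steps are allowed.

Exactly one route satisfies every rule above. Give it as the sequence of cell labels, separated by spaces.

(2,5) (3,5) (3,4) (2,4) (1,4)

The budget equals the shortest possible length, so every move has to be on a shortest route through the required cells.
Route from (2,5): down 1 to (3,5), left 1 to (3,4), up 2 to (1,4) — 4 moves in all.
Check: all required cells visited; 4 ≤ 4 moves.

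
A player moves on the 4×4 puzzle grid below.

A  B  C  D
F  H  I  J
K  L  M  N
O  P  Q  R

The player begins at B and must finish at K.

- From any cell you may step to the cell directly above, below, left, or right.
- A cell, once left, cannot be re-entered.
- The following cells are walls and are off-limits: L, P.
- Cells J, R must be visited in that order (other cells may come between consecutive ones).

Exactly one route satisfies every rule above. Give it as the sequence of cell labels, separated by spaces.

The waypoints must appear in the order J, R, with no cell reused.
Route from B: right 2 to D, down 3 to R, left 1 to Q, up 2 to I, left 2 to F, down 1 to K — 11 moves in all.
Check: order respected (J at step 3, R at step 5).

B C D J N R Q M I H F K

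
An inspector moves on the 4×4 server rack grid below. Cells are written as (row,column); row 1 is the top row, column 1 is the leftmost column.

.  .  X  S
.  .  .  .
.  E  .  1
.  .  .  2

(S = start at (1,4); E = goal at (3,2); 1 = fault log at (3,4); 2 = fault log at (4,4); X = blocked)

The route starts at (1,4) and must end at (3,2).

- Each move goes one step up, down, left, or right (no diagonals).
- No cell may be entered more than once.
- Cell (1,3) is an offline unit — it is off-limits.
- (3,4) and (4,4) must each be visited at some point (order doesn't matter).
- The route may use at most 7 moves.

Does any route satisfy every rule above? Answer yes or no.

One route that works: (1,4) → (2,4) → (3,4) → (4,4) → (4,3) → (3,3) → (3,2).

yes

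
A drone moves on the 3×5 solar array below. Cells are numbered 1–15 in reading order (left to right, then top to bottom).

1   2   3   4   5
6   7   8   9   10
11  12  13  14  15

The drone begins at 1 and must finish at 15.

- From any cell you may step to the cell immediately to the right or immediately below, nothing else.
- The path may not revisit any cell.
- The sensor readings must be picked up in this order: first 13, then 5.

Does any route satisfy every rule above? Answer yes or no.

no

5 lies above 13, so going from 13 to 5 would need an upward move — but moves only go right/down, so 13 cannot be visited before 5.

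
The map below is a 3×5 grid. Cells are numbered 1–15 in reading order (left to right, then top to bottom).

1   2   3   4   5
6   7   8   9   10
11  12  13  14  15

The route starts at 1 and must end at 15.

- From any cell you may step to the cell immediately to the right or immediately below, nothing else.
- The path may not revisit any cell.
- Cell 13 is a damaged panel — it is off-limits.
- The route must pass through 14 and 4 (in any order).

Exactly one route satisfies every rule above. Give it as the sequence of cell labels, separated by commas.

1, 2, 3, 4, 9, 14, 15

Moves only go right or down, so the column and row indices never decrease.
Route from 1: right 3 to 4, down 2 to 14, right 1 to 15 — 6 moves in all.
Check: all required cells visited.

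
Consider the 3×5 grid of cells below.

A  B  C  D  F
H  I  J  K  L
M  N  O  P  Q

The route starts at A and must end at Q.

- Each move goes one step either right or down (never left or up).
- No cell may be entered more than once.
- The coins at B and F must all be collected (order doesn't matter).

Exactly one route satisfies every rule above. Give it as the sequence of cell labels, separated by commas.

Moves only go right or down, so the column and row indices never decrease.
Route from A: right 4 to F, down 2 to Q — 6 moves in all.
Check: all required cells visited.

A, B, C, D, F, L, Q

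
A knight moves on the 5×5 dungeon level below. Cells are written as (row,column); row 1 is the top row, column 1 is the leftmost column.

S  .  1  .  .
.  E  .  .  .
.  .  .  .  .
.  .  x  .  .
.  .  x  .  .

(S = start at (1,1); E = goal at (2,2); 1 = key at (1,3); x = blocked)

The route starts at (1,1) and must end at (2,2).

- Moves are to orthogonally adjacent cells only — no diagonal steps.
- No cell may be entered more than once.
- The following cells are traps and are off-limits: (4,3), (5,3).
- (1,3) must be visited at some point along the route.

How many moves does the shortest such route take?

Any route passes through (1,3) somewhere between (1,1) and (2,2). Summing Manhattan distances along the two legs ((1,1) → (1,3) → (2,2)) gives a lower bound of 2 + 2 = 4 moves.
A route of 4 moves achieves this: (1,1) → (1,2) → (1,3) → (2,3) → (2,2).
Since 4 matches the lower bound, it is optimal.

4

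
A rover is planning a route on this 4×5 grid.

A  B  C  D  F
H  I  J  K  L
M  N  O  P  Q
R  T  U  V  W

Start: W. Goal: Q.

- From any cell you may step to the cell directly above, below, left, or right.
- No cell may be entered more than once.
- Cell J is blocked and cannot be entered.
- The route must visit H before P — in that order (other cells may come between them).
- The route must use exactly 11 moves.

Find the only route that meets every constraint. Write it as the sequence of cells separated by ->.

W -> V -> U -> T -> R -> M -> H -> I -> N -> O -> P -> Q

The waypoints must appear in the order H, P, with no cell reused.
Route from W: left 4 to R, up 2 to H, right 1 to I, down 1 to N, right 3 to Q — 11 moves in all.
Check: order respected (H at step 6, P at step 10); 11 moves as required.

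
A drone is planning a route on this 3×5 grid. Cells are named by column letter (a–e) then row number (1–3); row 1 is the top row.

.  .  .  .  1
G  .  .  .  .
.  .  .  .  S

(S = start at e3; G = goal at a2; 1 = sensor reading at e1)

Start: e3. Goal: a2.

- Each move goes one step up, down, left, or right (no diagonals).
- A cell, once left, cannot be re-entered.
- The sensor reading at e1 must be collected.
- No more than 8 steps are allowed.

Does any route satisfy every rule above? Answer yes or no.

One route that works: e3 → e2 → e1 → d1 → d2 → c2 → b2 → a2.

yes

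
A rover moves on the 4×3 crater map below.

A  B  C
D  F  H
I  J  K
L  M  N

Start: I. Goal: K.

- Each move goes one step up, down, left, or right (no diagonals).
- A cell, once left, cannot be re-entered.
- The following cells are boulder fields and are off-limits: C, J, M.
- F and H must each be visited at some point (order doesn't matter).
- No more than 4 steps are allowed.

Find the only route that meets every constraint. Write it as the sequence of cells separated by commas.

The budget equals the shortest possible length, so every move has to be on a shortest route through the required cells.
Route from I: up to D, 2× right (reaching H), down to K — 4 moves in all.
Check: all required cells visited; 4 ≤ 4 moves.

I, D, F, H, K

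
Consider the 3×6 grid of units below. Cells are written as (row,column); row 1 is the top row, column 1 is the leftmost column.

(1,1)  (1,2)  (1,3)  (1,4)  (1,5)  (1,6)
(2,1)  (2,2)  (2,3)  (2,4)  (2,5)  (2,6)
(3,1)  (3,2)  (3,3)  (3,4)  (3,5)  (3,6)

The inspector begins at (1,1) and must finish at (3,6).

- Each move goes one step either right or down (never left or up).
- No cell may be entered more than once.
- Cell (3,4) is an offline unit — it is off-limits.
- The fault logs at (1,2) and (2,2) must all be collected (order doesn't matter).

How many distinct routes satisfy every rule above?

2

A right/down-only route from (1,1) to (3,6) makes exactly 2 down-moves and 5 right-moves in some order.
With no other constraints that would be C(7,2) = 21 routes.
A monotone route can only reach the required cells in the order (1,2), (2,2), so split there and multiply the segment counts (each segment already excludes blocked cells): (1,1)→(1,2): 1; (1,2)→(2,2): 1; (2,2)→(3,6): 2; product = 2.
That gives 2 routes.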